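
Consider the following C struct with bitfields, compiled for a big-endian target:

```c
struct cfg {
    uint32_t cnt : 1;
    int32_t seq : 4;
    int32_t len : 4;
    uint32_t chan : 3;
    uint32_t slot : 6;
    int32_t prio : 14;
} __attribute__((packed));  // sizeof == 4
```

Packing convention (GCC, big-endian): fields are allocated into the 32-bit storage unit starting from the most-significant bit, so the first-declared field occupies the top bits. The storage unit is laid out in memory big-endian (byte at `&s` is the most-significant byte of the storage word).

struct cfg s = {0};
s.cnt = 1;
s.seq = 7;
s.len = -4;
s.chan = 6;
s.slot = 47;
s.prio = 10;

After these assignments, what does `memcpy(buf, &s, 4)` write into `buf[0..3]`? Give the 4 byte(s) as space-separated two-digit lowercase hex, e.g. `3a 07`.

cnt (1b) val=1 bits=0x1 at bit 31: 0x80000000
seq (4b) val=7 bits=0x7 at bit 27: 0xb8000000
len (4b) val=-4 bits=0xc at bit 23: 0xbe000000
chan (3b) val=6 bits=0x6 at bit 20: 0xbe600000
slot (6b) val=47 bits=0x2f at bit 14: 0xbe6bc000
prio (14b) val=10 bits=0xa at bit 0: 0xbe6bc00a
word = 0xbe6bc00a → big-endian bytes:
  [0]=0xbe  [1]=0x6b  [2]=0xc0  [3]=0x0a

be 6b c0 0a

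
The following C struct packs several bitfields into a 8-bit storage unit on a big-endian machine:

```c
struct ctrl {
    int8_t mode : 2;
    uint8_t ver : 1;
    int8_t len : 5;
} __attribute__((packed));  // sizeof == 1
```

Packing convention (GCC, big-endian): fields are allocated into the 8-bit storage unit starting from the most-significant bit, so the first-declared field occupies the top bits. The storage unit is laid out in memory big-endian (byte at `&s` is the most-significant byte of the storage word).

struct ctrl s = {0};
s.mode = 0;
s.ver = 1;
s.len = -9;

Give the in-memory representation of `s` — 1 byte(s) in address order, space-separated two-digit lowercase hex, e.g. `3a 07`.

37

mode:2 = 0 → 0x0 << 6 → word 0x00
ver:1 = 1 → 0x1 << 5 → word 0x20
len:5 = -9 → 0x17 << 0 → word 0x37
word = 0x37 → big-endian bytes:
  [0]=0x37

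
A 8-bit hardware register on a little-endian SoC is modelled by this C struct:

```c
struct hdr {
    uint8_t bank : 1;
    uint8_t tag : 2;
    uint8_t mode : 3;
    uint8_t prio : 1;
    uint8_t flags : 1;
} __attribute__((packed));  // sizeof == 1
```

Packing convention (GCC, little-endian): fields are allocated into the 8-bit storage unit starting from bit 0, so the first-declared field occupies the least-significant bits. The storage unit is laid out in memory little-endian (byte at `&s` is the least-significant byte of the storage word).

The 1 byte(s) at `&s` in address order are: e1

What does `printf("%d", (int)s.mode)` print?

4

[0]=0xe1 (little-endian) → word 0xe1
bank [0+:1] = (word>>0) & 0x1 = 1
tag [1+:2] = (word>>1) & 0x3 = 0
mode [3+:3] = (word>>3) & 0x7 = 4  ←
prio [6+:1] = (word>>6) & 0x1 = 1
flags [7+:1] = (word>>7) & 0x1 = 1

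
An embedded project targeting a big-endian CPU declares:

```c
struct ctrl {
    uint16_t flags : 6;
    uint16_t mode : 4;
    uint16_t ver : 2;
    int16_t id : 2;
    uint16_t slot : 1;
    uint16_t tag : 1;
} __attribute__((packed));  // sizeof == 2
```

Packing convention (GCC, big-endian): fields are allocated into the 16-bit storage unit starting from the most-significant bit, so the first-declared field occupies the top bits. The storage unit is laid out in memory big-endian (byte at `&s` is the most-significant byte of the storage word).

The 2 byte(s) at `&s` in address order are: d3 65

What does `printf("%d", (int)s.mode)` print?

[0]=0xd3 [1]=0x65 (big-endian) → word 0xd365
flags:6 @ bit 10 → (0xd365>>10)&0x3f = 0x34
mode:4 @ bit 6 → (0xd365>>6)&0xf = 0xd  ←
ver:2 @ bit 4 → (0xd365>>4)&0x3 = 0x2
id:2 @ bit 2 → (0xd365>>2)&0x3 = 0x1
slot:1 @ bit 1 → (0xd365>>1)&0x1 = 0x0
tag:1 @ bit 0 → (0xd365>>0)&0x1 = 0x1

13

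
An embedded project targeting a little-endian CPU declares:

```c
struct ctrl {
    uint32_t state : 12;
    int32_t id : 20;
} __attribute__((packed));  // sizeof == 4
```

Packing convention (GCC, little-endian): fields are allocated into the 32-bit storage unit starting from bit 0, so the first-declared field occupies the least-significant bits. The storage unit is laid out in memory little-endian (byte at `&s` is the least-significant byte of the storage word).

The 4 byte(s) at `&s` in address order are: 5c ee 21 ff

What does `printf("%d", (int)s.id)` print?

-3554

[0]=0x5c [1]=0xee [2]=0x21 [3]=0xff (little-endian) → word 0xff21ee5c
state:12 @ bit 0 → (0xff21ee5c>>0)&0xfff = 0xe5c
id:20 @ bit 12 → (0xff21ee5c>>12)&0xfffff = 0xff21e  ←
id signed 20b, MSB=1: 1045022 - 1048576 = -3554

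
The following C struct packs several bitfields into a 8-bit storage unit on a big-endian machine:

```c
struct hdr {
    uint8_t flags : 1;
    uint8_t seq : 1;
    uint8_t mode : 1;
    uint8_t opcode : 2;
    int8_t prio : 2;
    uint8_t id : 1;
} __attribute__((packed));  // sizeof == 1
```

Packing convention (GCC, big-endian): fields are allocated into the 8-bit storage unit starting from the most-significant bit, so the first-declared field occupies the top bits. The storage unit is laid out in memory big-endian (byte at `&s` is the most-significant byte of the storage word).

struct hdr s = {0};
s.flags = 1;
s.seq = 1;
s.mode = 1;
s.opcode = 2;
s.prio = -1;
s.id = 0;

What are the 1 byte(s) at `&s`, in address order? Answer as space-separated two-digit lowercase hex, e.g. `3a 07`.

f6

flags (1b) val=1 bits=0x1 at bit 7: 0x80
seq (1b) val=1 bits=0x1 at bit 6: 0xc0
mode (1b) val=1 bits=0x1 at bit 5: 0xe0
opcode (2b) val=2 bits=0x2 at bit 3: 0xf0
prio (2b) val=-1 bits=0x3 at bit 1: 0xf6
id (1b) val=0 bits=0x0 at bit 0: 0xf6
word = 0xf6 → big-endian bytes:
  [0]=0xf6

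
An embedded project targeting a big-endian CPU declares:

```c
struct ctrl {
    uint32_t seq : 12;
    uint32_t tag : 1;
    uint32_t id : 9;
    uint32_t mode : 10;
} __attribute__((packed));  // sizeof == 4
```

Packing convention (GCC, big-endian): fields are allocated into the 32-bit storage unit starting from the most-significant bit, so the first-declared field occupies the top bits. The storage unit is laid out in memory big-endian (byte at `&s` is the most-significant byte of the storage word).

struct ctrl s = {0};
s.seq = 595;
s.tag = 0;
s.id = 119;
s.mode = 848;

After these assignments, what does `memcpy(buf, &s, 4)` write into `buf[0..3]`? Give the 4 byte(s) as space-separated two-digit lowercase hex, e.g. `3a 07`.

25 31 df 50

seq (12b) val=595 bits=0x253 at bit 20: 0x25300000
tag (1b) val=0 bits=0x0 at bit 19: 0x25300000
id (9b) val=119 bits=0x77 at bit 10: 0x2531dc00
mode (10b) val=848 bits=0x350 at bit 0: 0x2531df50
word = 0x2531df50 → big-endian bytes:
  [0]=0x25  [1]=0x31  [2]=0xdf  [3]=0x50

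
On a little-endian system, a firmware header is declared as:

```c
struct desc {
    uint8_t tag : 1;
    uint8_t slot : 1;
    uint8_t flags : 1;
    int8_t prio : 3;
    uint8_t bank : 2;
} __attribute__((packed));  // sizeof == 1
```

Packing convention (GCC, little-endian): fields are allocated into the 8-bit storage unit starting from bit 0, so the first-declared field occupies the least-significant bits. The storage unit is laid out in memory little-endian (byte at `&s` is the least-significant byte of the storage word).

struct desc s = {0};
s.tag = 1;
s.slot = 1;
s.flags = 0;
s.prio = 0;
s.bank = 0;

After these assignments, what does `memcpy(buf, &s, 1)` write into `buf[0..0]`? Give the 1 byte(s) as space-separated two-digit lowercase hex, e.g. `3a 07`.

03

tag:1 = 1 → 0x1 << 0 → word 0x01
slot:1 = 1 → 0x1 << 1 → word 0x03
flags:1 = 0 → 0x0 << 2 → word 0x03
prio:3 = 0 → 0x0 << 3 → word 0x03
bank:2 = 0 → 0x0 << 6 → word 0x03
word = 0x03 → little-endian bytes:
  [0]=0x03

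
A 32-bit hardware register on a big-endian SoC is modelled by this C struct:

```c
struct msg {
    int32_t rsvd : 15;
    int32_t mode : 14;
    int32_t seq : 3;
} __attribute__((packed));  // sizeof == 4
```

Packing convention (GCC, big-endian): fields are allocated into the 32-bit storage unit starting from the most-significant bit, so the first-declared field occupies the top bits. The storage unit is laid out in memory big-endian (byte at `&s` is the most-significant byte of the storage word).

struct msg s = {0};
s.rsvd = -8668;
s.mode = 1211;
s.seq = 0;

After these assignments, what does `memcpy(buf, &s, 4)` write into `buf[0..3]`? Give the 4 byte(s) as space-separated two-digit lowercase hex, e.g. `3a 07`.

bc 48 25 d8

rsvd (15b) val=-8668 bits=0x5e24 at bit 17: 0xbc480000
mode (14b) val=1211 bits=0x4bb at bit 3: 0xbc4825d8
seq (3b) val=0 bits=0x0 at bit 0: 0xbc4825d8
word = 0xbc4825d8 → big-endian bytes:
  [0]=0xbc  [1]=0x48  [2]=0x25  [3]=0xd8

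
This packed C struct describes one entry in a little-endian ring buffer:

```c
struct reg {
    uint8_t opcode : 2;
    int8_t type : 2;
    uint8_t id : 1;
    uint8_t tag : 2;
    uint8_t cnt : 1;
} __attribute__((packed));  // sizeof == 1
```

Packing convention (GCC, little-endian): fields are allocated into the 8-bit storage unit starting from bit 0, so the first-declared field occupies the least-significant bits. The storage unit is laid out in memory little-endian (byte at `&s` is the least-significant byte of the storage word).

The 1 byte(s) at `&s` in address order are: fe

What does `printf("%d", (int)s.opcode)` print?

[0]=0xfe (little-endian) → word 0xfe
opcode:2 @ bit 0 → (0xfe>>0)&0x3 = 0x2  ←
type:2 @ bit 2 → (0xfe>>2)&0x3 = 0x3
id:1 @ bit 4 → (0xfe>>4)&0x1 = 0x1
tag:2 @ bit 5 → (0xfe>>5)&0x3 = 0x3
cnt:1 @ bit 7 → (0xfe>>7)&0x1 = 0x1

2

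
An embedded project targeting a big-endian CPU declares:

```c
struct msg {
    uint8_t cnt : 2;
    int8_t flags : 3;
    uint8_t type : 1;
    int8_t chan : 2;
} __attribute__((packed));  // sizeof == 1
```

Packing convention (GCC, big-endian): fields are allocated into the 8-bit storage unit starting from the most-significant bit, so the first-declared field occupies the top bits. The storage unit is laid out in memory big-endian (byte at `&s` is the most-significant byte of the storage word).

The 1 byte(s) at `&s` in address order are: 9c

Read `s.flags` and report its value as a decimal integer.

3

[0]=0x9c (big-endian) → word 0x9c
cnt:2 @ bit 6 → (0x9c>>6)&0x3 = 0x2
flags:3 @ bit 3 → (0x9c>>3)&0x7 = 0x3  ←
type:1 @ bit 2 → (0x9c>>2)&0x1 = 0x1
chan:2 @ bit 0 → (0x9c>>0)&0x3 = 0x0
flags signed 3b, MSB=0: value = 3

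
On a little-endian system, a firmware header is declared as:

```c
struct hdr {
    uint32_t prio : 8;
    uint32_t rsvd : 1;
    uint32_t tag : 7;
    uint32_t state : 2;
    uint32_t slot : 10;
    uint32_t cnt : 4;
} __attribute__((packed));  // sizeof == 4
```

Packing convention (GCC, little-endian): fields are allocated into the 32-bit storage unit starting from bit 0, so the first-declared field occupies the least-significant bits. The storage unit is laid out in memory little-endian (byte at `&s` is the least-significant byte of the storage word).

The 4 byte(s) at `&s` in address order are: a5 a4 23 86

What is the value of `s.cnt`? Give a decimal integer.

8

[0]=0xa5 [1]=0xa4 [2]=0x23 [3]=0x86 (little-endian) → word 0x8623a4a5
prio [0+:8] = (word>>0) & 0xff = 165
rsvd [8+:1] = (word>>8) & 0x1 = 0
tag [9+:7] = (word>>9) & 0x7f = 82
state [16+:2] = (word>>16) & 0x3 = 3
slot [18+:10] = (word>>18) & 0x3ff = 392
cnt [28+:4] = (word>>28) & 0xf = 8  ←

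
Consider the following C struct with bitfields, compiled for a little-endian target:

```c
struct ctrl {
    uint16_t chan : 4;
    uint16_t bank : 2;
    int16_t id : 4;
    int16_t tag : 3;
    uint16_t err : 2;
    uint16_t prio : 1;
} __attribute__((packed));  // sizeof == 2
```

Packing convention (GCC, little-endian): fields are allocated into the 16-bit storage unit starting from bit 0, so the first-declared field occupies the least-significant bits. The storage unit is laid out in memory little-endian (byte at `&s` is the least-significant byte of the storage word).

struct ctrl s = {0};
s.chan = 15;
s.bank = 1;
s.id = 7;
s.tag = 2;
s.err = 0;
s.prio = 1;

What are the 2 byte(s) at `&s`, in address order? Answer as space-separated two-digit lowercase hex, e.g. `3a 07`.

chan:4 = 15 → 0xf << 0 → word 0x000f
bank:2 = 1 → 0x1 << 4 → word 0x001f
id:4 = 7 → 0x7 << 6 → word 0x01df
tag:3 = 2 → 0x2 << 10 → word 0x09df
err:2 = 0 → 0x0 << 13 → word 0x09df
prio:1 = 1 → 0x1 << 15 → word 0x89df
word = 0x89df → little-endian bytes:
  [0]=0xdf  [1]=0x89

df 89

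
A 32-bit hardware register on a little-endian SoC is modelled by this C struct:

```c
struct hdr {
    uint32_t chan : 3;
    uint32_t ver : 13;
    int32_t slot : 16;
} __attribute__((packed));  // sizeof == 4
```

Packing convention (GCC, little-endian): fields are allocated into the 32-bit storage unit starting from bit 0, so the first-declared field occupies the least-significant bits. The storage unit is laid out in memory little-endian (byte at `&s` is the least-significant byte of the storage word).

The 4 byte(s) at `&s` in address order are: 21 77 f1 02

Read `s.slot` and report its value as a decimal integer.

[0]=0x21 [1]=0x77 [2]=0xf1 [3]=0x02 (little-endian) → word 0x02f17721
chan:3 @ bit 0 → (0x02f17721>>0)&0x7 = 0x1
ver:13 @ bit 3 → (0x02f17721>>3)&0x1fff = 0xee4
slot:16 @ bit 16 → (0x02f17721>>16)&0xffff = 0x2f1  ←
slot signed 16b, MSB=0: value = 753

753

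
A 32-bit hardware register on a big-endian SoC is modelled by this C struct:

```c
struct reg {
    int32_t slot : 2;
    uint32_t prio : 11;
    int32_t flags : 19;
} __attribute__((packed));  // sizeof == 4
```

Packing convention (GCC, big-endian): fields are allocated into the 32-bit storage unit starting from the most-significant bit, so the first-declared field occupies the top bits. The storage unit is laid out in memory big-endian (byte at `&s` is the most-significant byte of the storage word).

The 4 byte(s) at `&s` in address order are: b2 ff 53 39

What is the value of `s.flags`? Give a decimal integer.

-44231

[0]=0xb2 [1]=0xff [2]=0x53 [3]=0x39 (big-endian) → word 0xb2ff5339
slot:2 @ bit 30 → (0xb2ff5339>>30)&0x3 = 0x2
prio:11 @ bit 19 → (0xb2ff5339>>19)&0x7ff = 0x65f
flags:19 @ bit 0 → (0xb2ff5339>>0)&0x7ffff = 0x75339  ←
flags signed 19b, MSB=1: 480057 - 524288 = -44231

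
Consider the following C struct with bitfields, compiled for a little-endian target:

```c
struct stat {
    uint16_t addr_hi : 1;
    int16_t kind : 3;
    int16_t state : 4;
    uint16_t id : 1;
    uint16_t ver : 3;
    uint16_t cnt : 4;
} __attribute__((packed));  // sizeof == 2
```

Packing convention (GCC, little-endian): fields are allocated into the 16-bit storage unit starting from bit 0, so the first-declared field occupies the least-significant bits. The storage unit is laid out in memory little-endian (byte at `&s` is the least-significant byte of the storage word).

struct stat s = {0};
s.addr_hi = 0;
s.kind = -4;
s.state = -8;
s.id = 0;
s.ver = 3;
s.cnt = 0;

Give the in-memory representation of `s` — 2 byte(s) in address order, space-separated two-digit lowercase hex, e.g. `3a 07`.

addr_hi:1 = 0 → 0x0 << 0 → word 0x0000
kind:3 = -4 → 0x4 << 1 → word 0x0008
state:4 = -8 → 0x8 << 4 → word 0x0088
id:1 = 0 → 0x0 << 8 → word 0x0088
ver:3 = 3 → 0x3 << 9 → word 0x0688
cnt:4 = 0 → 0x0 << 12 → word 0x0688
word = 0x0688 → little-endian bytes:
  [0]=0x88  [1]=0x06

88 06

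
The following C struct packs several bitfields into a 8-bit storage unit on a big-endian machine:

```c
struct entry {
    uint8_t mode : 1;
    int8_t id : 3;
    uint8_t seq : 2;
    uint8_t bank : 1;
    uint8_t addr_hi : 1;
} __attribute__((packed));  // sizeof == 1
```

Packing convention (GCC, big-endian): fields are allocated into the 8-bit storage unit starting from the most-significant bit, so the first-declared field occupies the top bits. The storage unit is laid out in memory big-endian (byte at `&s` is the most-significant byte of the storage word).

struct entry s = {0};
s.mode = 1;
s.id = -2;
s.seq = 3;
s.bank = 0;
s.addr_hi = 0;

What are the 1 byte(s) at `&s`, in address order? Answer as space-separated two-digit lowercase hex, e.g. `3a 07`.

ec

mode (1b) val=1 bits=0x1 at bit 7: 0x80
id (3b) val=-2 bits=0x6 at bit 4: 0xe0
seq (2b) val=3 bits=0x3 at bit 2: 0xec
bank (1b) val=0 bits=0x0 at bit 1: 0xec
addr_hi (1b) val=0 bits=0x0 at bit 0: 0xec
word = 0xec → big-endian bytes:
  [0]=0xec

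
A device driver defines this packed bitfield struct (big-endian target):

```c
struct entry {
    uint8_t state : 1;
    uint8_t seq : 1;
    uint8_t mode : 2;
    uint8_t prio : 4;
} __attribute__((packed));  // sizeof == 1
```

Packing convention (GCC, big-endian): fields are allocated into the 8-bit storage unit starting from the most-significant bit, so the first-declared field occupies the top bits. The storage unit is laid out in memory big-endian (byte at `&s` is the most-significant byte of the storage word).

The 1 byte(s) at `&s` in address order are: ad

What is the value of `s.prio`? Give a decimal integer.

[0]=0xad (big-endian) → word 0xad
state:1 @ bit 7 → (0xad>>7)&0x1 = 0x1
seq:1 @ bit 6 → (0xad>>6)&0x1 = 0x0
mode:2 @ bit 4 → (0xad>>4)&0x3 = 0x2
prio:4 @ bit 0 → (0xad>>0)&0xf = 0xd  ←

13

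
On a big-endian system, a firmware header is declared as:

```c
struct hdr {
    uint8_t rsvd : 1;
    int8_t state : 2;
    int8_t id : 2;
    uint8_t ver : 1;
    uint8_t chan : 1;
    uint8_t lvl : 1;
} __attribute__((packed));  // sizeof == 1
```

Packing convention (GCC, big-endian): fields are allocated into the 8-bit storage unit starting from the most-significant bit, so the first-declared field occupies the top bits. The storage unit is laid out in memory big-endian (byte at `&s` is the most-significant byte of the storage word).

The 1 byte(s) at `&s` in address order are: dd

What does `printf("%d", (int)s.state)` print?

[0]=0xdd (big-endian) → word 0xdd
rsvd:1 @ bit 7 → (0xdd>>7)&0x1 = 0x1
state:2 @ bit 5 → (0xdd>>5)&0x3 = 0x2  ←
id:2 @ bit 3 → (0xdd>>3)&0x3 = 0x3
ver:1 @ bit 2 → (0xdd>>2)&0x1 = 0x1
chan:1 @ bit 1 → (0xdd>>1)&0x1 = 0x0
lvl:1 @ bit 0 → (0xdd>>0)&0x1 = 0x1
state signed 2b, MSB=1: 2 - 4 = -2

-2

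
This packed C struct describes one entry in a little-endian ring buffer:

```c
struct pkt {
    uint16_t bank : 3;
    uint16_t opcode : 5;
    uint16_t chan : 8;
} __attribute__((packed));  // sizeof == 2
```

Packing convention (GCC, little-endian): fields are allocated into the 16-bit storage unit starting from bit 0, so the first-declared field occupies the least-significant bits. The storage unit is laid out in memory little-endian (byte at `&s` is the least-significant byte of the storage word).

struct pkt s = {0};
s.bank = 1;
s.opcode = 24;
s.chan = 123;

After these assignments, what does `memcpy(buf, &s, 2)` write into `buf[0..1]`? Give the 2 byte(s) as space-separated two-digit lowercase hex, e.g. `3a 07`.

bank (3b) val=1 bits=0x1 at bit 0: 0x0001
opcode (5b) val=24 bits=0x18 at bit 3: 0x00c1
chan (8b) val=123 bits=0x7b at bit 8: 0x7bc1
word = 0x7bc1 → little-endian bytes:
  [0]=0xc1  [1]=0x7b

c1 7b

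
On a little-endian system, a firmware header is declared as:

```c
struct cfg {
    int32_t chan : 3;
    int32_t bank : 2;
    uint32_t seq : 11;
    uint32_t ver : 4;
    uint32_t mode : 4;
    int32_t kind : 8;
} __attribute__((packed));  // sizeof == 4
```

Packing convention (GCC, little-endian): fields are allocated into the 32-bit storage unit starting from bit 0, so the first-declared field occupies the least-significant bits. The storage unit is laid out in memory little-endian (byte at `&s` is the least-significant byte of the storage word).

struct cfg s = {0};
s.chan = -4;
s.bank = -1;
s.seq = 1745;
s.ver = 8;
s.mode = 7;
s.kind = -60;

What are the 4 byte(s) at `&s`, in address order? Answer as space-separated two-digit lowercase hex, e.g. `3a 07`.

3c da 78 c4

[0+:3] chan=-4 & 0x7 = 0x4; word=0x00000004
[3+:2] bank=-1 & 0x3 = 0x3; word=0x0000001c
[5+:11] seq=1745 & 0x7ff = 0x6d1; word=0x0000da3c
[16+:4] ver=8 & 0xf = 0x8; word=0x0008da3c
[20+:4] mode=7 & 0xf = 0x7; word=0x0078da3c
[24+:8] kind=-60 & 0xff = 0xc4; word=0xc478da3c
word = 0xc478da3c → little-endian bytes:
  [0]=0x3c  [1]=0xda  [2]=0x78  [3]=0xc4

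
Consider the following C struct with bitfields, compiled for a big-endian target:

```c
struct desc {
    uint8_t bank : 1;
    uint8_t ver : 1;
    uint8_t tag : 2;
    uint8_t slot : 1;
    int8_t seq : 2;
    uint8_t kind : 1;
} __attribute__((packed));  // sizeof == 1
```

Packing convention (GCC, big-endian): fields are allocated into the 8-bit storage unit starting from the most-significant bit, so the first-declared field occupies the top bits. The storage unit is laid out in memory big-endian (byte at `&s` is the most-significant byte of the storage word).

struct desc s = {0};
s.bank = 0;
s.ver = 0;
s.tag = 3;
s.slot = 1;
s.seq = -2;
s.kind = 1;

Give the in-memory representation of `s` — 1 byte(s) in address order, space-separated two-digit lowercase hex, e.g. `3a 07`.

[7+:1] bank=0 & 0x1 = 0x0; word=0x00
[6+:1] ver=0 & 0x1 = 0x0; word=0x00
[4+:2] tag=3 & 0x3 = 0x3; word=0x30
[3+:1] slot=1 & 0x1 = 0x1; word=0x38
[1+:2] seq=-2 & 0x3 = 0x2; word=0x3c
[0+:1] kind=1 & 0x1 = 0x1; word=0x3d
word = 0x3d → big-endian bytes:
  [0]=0x3d

3d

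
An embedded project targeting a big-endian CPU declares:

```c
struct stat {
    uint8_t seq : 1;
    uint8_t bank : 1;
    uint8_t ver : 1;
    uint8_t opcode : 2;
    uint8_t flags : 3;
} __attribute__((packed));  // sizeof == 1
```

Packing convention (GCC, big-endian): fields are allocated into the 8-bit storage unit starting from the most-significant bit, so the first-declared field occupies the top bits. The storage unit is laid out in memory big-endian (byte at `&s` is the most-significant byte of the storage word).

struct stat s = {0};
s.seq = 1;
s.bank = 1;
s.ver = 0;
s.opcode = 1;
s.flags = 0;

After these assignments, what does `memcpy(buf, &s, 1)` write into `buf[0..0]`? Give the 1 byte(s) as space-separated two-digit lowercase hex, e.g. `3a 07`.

seq:1 = 1 → 0x1 << 7 → word 0x80
bank:1 = 1 → 0x1 << 6 → word 0xc0
ver:1 = 0 → 0x0 << 5 → word 0xc0
opcode:2 = 1 → 0x1 << 3 → word 0xc8
flags:3 = 0 → 0x0 << 0 → word 0xc8
word = 0xc8 → big-endian bytes:
  [0]=0xc8

c8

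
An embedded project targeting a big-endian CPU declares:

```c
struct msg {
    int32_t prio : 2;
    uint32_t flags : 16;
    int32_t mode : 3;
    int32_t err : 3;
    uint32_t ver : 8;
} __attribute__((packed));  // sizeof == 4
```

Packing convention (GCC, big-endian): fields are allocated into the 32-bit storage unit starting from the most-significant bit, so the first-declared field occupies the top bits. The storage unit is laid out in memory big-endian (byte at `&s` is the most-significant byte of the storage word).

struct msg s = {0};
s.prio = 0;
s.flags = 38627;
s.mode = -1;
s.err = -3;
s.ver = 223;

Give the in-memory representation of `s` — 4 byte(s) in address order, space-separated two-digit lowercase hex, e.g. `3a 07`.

[30+:2] prio=0 & 0x3 = 0x0; word=0x00000000
[14+:16] flags=38627 & 0xffff = 0x96e3; word=0x25b8c000
[11+:3] mode=-1 & 0x7 = 0x7; word=0x25b8f800
[8+:3] err=-3 & 0x7 = 0x5; word=0x25b8fd00
[0+:8] ver=223 & 0xff = 0xdf; word=0x25b8fddf
word = 0x25b8fddf → big-endian bytes:
  [0]=0x25  [1]=0xb8  [2]=0xfd  [3]=0xdf

25 b8 fd df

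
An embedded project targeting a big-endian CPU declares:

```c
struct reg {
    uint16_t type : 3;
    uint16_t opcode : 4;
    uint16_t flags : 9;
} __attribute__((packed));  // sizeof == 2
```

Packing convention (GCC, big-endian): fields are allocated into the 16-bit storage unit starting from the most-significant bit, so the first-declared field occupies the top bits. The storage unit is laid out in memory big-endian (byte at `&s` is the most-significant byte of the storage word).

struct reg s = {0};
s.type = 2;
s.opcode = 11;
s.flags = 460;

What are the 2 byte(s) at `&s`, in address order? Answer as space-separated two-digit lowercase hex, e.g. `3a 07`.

type:3 = 2 → 0x2 << 13 → word 0x4000
opcode:4 = 11 → 0xb << 9 → word 0x5600
flags:9 = 460 → 0x1cc << 0 → word 0x57cc
word = 0x57cc → big-endian bytes:
  [0]=0x57  [1]=0xcc

57 cc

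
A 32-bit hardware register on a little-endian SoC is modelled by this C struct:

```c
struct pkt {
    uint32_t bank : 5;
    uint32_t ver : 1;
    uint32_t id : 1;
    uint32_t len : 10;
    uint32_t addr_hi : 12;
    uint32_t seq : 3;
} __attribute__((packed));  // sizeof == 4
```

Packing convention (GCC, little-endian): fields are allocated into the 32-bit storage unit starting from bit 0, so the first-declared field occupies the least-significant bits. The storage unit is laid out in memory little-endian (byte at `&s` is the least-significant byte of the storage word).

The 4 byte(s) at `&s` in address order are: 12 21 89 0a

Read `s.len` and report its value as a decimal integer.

[0]=0x12 [1]=0x21 [2]=0x89 [3]=0x0a (little-endian) → word 0x0a892112
bank:5 @ bit 0 → (0x0a892112>>0)&0x1f = 0x12
ver:1 @ bit 5 → (0x0a892112>>5)&0x1 = 0x0
id:1 @ bit 6 → (0x0a892112>>6)&0x1 = 0x0
len:10 @ bit 7 → (0x0a892112>>7)&0x3ff = 0x242  ←
addr_hi:12 @ bit 17 → (0x0a892112>>17)&0xfff = 0x544
seq:3 @ bit 29 → (0x0a892112>>29)&0x7 = 0x0

578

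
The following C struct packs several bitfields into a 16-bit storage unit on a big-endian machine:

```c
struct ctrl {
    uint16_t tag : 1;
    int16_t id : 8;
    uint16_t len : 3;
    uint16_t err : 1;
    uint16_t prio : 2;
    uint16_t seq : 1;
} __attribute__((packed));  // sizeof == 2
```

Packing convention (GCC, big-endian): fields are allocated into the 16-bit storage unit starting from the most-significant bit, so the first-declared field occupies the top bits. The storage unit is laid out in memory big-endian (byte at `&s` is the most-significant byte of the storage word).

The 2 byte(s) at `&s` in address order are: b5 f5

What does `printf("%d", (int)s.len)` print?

7

[0]=0xb5 [1]=0xf5 (big-endian) → word 0xb5f5
tag [15+:1] = (word>>15) & 0x1 = 1
id [7+:8] = (word>>7) & 0xff = 107
len [4+:3] = (word>>4) & 0x7 = 7  ←
err [3+:1] = (word>>3) & 0x1 = 0
prio [1+:2] = (word>>1) & 0x3 = 2
seq [0+:1] = (word>>0) & 0x1 = 1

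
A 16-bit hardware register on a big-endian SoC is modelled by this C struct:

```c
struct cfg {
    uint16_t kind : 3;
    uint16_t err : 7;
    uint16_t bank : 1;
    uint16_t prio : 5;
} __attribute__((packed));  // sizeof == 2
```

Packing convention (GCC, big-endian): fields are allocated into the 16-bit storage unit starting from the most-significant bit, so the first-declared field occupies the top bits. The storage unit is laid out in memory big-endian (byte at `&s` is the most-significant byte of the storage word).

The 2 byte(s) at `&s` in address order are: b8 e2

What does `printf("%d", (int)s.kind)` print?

5

[0]=0xb8 [1]=0xe2 (big-endian) → word 0xb8e2
kind:3 @ bit 13 → (0xb8e2>>13)&0x7 = 0x5  ←
err:7 @ bit 6 → (0xb8e2>>6)&0x7f = 0x63
bank:1 @ bit 5 → (0xb8e2>>5)&0x1 = 0x1
prio:5 @ bit 0 → (0xb8e2>>0)&0x1f = 0x2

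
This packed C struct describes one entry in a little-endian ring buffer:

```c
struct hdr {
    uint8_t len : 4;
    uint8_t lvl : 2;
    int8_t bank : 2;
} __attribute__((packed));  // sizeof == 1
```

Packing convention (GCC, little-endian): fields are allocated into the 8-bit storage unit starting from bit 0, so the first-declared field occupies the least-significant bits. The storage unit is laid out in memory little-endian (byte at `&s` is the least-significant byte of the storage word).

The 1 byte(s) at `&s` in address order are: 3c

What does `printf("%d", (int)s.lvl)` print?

3

[0]=0x3c (little-endian) → word 0x3c
len:4 @ bit 0 → (0x3c>>0)&0xf = 0xc
lvl:2 @ bit 4 → (0x3c>>4)&0x3 = 0x3  ←
bank:2 @ bit 6 → (0x3c>>6)&0x3 = 0x0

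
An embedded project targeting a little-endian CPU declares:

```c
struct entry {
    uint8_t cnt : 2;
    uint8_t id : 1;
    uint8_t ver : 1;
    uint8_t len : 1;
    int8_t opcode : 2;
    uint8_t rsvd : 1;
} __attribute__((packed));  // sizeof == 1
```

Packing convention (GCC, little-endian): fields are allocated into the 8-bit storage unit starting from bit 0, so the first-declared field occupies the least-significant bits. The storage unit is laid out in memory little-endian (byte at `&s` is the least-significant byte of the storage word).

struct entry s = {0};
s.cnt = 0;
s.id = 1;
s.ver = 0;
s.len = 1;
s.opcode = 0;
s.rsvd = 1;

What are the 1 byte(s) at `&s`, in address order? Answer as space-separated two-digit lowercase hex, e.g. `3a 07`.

cnt:2 = 0 → 0x0 << 0 → word 0x00
id:1 = 1 → 0x1 << 2 → word 0x04
ver:1 = 0 → 0x0 << 3 → word 0x04
len:1 = 1 → 0x1 << 4 → word 0x14
opcode:2 = 0 → 0x0 << 5 → word 0x14
rsvd:1 = 1 → 0x1 << 7 → word 0x94
word = 0x94 → little-endian bytes:
  [0]=0x94

94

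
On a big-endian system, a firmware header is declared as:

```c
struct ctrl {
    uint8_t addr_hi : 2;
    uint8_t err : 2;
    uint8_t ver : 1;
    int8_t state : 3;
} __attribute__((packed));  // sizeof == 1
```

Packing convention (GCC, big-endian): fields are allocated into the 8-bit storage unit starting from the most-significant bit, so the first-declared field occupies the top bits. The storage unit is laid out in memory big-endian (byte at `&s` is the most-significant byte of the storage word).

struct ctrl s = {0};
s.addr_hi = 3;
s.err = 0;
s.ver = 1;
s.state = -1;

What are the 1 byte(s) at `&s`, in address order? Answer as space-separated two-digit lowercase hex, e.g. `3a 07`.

cf

addr_hi (2b) val=3 bits=0x3 at bit 6: 0xc0
err (2b) val=0 bits=0x0 at bit 4: 0xc0
ver (1b) val=1 bits=0x1 at bit 3: 0xc8
state (3b) val=-1 bits=0x7 at bit 0: 0xcf
word = 0xcf → big-endian bytes:
  [0]=0xcf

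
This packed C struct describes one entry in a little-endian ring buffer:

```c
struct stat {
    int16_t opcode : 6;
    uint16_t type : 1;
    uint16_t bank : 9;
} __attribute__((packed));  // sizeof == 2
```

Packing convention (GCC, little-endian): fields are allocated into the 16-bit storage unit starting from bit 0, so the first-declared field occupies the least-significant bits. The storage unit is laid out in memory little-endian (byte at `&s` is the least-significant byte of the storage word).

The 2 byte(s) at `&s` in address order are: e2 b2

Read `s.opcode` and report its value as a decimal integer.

-30

[0]=0xe2 [1]=0xb2 (little-endian) → word 0xb2e2
opcode:6 @ bit 0 → (0xb2e2>>0)&0x3f = 0x22  ←
type:1 @ bit 6 → (0xb2e2>>6)&0x1 = 0x1
bank:9 @ bit 7 → (0xb2e2>>7)&0x1ff = 0x165
opcode signed 6b, MSB=1: 34 - 64 = -30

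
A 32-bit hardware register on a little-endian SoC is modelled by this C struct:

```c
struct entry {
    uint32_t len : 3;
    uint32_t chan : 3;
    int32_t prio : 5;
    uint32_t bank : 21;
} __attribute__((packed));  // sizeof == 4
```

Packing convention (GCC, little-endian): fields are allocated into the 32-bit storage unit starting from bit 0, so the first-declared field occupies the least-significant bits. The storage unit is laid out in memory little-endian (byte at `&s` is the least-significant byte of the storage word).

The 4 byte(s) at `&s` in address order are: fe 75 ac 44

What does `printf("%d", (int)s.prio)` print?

[0]=0xfe [1]=0x75 [2]=0xac [3]=0x44 (little-endian) → word 0x44ac75fe
len:3 @ bit 0 → (0x44ac75fe>>0)&0x7 = 0x6
chan:3 @ bit 3 → (0x44ac75fe>>3)&0x7 = 0x7
prio:5 @ bit 6 → (0x44ac75fe>>6)&0x1f = 0x17  ←
bank:21 @ bit 11 → (0x44ac75fe>>11)&0x1fffff = 0x8958e
prio signed 5b, MSB=1: 23 - 32 = -9

-9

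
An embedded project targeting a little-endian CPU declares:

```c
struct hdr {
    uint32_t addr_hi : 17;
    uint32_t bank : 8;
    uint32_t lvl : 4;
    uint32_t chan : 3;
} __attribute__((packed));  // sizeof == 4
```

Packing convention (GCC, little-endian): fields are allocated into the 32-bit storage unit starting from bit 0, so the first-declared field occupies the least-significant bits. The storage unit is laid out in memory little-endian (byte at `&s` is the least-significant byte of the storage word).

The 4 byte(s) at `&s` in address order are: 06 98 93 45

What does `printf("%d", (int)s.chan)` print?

[0]=0x06 [1]=0x98 [2]=0x93 [3]=0x45 (little-endian) → word 0x45939806
addr_hi [0+:17] = (word>>0) & 0x1ffff = 104454
bank [17+:8] = (word>>17) & 0xff = 201
lvl [25+:4] = (word>>25) & 0xf = 2
chan [29+:3] = (word>>29) & 0x7 = 2  ←

2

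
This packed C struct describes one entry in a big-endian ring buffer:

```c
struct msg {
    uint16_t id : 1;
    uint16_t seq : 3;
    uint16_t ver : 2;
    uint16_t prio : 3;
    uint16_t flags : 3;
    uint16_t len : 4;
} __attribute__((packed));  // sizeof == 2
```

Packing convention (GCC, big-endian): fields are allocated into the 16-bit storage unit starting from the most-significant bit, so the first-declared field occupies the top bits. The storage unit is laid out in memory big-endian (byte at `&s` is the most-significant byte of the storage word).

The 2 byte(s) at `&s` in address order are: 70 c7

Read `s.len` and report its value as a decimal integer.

7

[0]=0x70 [1]=0xc7 (big-endian) → word 0x70c7
id [15+:1] = (word>>15) & 0x1 = 0
seq [12+:3] = (word>>12) & 0x7 = 7
ver [10+:2] = (word>>10) & 0x3 = 0
prio [7+:3] = (word>>7) & 0x7 = 1
flags [4+:3] = (word>>4) & 0x7 = 4
len [0+:4] = (word>>0) & 0xf = 7  ←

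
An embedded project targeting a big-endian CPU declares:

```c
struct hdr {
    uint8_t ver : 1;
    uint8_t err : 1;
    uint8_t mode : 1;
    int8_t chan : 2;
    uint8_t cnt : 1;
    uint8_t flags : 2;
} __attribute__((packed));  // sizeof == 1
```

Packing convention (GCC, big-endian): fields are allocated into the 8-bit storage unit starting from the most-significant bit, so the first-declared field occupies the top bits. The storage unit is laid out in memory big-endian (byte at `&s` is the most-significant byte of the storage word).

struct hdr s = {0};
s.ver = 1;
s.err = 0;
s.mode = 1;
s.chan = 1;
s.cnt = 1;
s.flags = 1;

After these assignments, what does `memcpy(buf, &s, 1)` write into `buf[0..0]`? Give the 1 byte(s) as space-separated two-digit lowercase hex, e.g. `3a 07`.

ad

ver (1b) val=1 bits=0x1 at bit 7: 0x80
err (1b) val=0 bits=0x0 at bit 6: 0x80
mode (1b) val=1 bits=0x1 at bit 5: 0xa0
chan (2b) val=1 bits=0x1 at bit 3: 0xa8
cnt (1b) val=1 bits=0x1 at bit 2: 0xac
flags (2b) val=1 bits=0x1 at bit 0: 0xad
word = 0xad → big-endian bytes:
  [0]=0xad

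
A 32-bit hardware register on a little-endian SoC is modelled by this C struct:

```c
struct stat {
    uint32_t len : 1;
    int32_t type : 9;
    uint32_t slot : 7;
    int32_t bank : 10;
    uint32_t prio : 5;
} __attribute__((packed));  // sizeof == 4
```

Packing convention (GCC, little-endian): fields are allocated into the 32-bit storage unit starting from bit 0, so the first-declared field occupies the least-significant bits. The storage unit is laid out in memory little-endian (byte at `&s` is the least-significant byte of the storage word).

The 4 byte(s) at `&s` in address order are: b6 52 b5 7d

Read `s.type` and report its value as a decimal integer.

-165

[0]=0xb6 [1]=0x52 [2]=0xb5 [3]=0x7d (little-endian) → word 0x7db552b6
len [0+:1] = (word>>0) & 0x1 = 0
type [1+:9] = (word>>1) & 0x1ff = 347  ←
slot [10+:7] = (word>>10) & 0x7f = 84
bank [17+:10] = (word>>17) & 0x3ff = 730
prio [27+:5] = (word>>27) & 0x1f = 15
type signed 9b, MSB=1: 347 - 512 = -165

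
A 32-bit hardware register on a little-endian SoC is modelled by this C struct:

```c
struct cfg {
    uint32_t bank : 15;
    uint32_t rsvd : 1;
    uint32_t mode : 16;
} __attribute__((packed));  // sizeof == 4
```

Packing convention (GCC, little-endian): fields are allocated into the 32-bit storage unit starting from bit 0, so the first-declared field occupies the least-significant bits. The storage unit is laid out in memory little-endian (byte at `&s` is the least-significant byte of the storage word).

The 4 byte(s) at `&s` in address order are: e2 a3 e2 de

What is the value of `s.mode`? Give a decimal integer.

57058

[0]=0xe2 [1]=0xa3 [2]=0xe2 [3]=0xde (little-endian) → word 0xdee2a3e2
bank [0+:15] = (word>>0) & 0x7fff = 9186
rsvd [15+:1] = (word>>15) & 0x1 = 1
mode [16+:16] = (word>>16) & 0xffff = 57058  ←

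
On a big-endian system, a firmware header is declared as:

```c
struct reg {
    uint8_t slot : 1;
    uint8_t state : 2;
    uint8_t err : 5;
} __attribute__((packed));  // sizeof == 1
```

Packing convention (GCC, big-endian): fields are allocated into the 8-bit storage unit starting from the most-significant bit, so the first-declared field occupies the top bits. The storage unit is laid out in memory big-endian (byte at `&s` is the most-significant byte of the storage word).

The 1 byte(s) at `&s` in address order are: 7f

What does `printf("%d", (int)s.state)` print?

[0]=0x7f (big-endian) → word 0x7f
slot:1 @ bit 7 → (0x7f>>7)&0x1 = 0x0
state:2 @ bit 5 → (0x7f>>5)&0x3 = 0x3  ←
err:5 @ bit 0 → (0x7f>>0)&0x1f = 0x1f

3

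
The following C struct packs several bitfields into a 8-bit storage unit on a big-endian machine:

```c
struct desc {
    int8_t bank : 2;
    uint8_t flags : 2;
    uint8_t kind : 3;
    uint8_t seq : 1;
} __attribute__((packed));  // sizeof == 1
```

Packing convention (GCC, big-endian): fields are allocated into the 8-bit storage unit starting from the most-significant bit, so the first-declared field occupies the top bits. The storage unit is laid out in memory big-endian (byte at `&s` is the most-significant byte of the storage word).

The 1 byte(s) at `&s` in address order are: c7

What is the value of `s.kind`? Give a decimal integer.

[0]=0xc7 (big-endian) → word 0xc7
bank [6+:2] = (word>>6) & 0x3 = 3
flags [4+:2] = (word>>4) & 0x3 = 0
kind [1+:3] = (word>>1) & 0x7 = 3  ←
seq [0+:1] = (word>>0) & 0x1 = 1

3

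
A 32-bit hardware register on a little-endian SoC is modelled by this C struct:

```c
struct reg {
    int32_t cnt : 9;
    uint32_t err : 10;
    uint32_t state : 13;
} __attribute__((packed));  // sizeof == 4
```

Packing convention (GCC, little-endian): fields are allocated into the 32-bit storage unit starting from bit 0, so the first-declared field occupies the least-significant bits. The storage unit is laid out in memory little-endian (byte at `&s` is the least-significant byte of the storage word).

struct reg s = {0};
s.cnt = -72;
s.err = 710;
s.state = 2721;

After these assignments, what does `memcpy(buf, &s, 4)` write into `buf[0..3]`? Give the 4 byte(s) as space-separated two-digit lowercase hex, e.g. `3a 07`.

b8 8d 0d 55

cnt (9b) val=-72 bits=0x1b8 at bit 0: 0x000001b8
err (10b) val=710 bits=0x2c6 at bit 9: 0x00058db8
state (13b) val=2721 bits=0xaa1 at bit 19: 0x550d8db8
word = 0x550d8db8 → little-endian bytes:
  [0]=0xb8  [1]=0x8d  [2]=0x0d  [3]=0x55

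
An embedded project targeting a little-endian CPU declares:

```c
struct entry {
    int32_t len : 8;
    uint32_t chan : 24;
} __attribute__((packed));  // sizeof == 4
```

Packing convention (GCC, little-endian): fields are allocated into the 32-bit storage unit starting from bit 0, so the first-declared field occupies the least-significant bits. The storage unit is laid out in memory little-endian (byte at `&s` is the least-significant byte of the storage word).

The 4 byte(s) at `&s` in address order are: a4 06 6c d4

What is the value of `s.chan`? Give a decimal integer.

13921286

[0]=0xa4 [1]=0x06 [2]=0x6c [3]=0xd4 (little-endian) → word 0xd46c06a4
len:8 @ bit 0 → (0xd46c06a4>>0)&0xff = 0xa4
chan:24 @ bit 8 → (0xd46c06a4>>8)&0xffffff = 0xd46c06  ←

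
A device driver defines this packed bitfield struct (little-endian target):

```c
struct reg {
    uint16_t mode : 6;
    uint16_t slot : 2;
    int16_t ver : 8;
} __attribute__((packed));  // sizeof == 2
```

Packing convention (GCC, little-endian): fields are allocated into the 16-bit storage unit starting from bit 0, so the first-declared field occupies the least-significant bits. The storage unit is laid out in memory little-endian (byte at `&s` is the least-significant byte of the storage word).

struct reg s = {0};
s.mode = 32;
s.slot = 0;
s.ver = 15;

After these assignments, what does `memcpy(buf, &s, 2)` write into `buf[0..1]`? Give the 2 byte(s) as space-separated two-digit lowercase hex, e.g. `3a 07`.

20 0f

mode (6b) val=32 bits=0x20 at bit 0: 0x0020
slot (2b) val=0 bits=0x0 at bit 6: 0x0020
ver (8b) val=15 bits=0xf at bit 8: 0x0f20
word = 0x0f20 → little-endian bytes:
  [0]=0x20  [1]=0x0f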